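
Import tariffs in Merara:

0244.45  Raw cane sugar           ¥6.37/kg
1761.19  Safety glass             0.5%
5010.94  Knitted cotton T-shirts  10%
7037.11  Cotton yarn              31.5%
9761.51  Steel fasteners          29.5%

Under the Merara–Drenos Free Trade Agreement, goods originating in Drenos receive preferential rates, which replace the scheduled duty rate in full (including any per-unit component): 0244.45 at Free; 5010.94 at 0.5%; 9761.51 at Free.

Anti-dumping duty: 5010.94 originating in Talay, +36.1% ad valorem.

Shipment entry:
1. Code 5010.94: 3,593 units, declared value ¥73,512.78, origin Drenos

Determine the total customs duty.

¥367.56

Line 1 (5010.94, Drenos, 3,593 units, ¥73,512.78):
Base rate for 5010.94 is 10%.
Origin Drenos qualifies under the Merara–Drenos agreement and 5010.94 is covered: preferential rate 0.5% applies instead.
The additional-duty order on 5010.94 targets Talay, not Drenos; it does not apply.
Duty = ¥73,512.78 × 0.5% = ¥367.56.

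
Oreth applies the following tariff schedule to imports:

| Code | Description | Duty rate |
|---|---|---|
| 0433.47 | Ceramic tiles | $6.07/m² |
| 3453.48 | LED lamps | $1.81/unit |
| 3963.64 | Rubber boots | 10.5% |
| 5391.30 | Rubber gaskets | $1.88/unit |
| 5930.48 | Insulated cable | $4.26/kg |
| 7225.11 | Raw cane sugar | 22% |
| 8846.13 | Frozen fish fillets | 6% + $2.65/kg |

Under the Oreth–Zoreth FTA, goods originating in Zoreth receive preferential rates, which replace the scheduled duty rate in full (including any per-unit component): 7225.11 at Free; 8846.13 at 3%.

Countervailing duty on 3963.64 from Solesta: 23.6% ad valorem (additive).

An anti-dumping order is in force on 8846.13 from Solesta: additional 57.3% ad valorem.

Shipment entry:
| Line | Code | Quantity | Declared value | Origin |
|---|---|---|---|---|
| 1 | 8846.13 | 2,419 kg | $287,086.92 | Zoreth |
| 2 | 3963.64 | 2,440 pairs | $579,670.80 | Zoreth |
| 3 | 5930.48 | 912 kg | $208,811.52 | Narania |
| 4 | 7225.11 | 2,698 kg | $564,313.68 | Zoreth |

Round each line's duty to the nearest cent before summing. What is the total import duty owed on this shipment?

Line 1 (8846.13, Zoreth, 2,419 kg, $287,086.92):
Base rate for 8846.13 is 6% + $2.65/kg.
Origin Zoreth qualifies under the Oreth–Zoreth agreement and 8846.13 is covered: preferential rate 3% applies instead.
The additional-duty order on 8846.13 targets Solesta, not Zoreth; it does not apply.
Duty = $287,086.92 × 3% = $8,612.61.
Line 2 (3963.64, Zoreth, 2,440 pairs, $579,670.80):
Base rate for 3963.64 is 10.5%.
Origin Zoreth is the FTA partner but 3963.64 is not on the preference list; base rate stands.
The additional-duty order on 3963.64 targets Solesta, not Zoreth; it does not apply.
Duty = $579,670.80 × 10.5% = $60,865.43.
Line 3 (5930.48, Narania, 912 kg, $208,811.52):
Base rate for 5930.48 is $4.26/kg.
Duty = 912 × $4.26 = $3,885.12.
Line 4 (7225.11, Zoreth, 2,698 kg, $564,313.68):
Base rate for 7225.11 is 22%.
Origin Zoreth qualifies under the Oreth–Zoreth agreement and 7225.11 is covered: preferential rate Free applies instead.
Duty = $564,313.68 × 0% = $0.00.
Total = $8,612.61 + $60,865.43 + $3,885.12 + $0.00 = $73,363.16.

$73,363.16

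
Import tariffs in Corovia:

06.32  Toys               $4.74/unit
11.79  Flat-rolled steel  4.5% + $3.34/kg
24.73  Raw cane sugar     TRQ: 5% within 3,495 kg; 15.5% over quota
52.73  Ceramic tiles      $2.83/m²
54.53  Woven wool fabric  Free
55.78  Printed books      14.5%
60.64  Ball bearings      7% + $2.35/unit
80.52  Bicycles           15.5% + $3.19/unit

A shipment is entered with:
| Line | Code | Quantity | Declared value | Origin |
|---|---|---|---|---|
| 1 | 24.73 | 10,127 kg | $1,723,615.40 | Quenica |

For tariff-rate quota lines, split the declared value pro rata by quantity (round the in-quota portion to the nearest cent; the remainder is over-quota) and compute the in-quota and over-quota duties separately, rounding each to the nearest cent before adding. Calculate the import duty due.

Line 1 (24.73, Quenica, 10,127 kg, $1,723,615.40):
Code 24.73 is under a tariff-rate quota (threshold 3,495 kg). In-quota: 3,495 kg at 5%; over-quota: 6,632 kg at 15.5%.
Pro-rata value split: in-quota = $1,723,615.40 × 3,495/10,127 = $594,849.00; over-quota = $1,723,615.40 − $594,849.00 = $1,128,766.40.
In-quota duty = $594,849.00 × 5% = $29,742.45. Over-quota duty = $1,128,766.40 × 15.5% = $174,958.79.
Line duty = $29,742.45 + $174,958.79 = $204,701.24.

$204,701.24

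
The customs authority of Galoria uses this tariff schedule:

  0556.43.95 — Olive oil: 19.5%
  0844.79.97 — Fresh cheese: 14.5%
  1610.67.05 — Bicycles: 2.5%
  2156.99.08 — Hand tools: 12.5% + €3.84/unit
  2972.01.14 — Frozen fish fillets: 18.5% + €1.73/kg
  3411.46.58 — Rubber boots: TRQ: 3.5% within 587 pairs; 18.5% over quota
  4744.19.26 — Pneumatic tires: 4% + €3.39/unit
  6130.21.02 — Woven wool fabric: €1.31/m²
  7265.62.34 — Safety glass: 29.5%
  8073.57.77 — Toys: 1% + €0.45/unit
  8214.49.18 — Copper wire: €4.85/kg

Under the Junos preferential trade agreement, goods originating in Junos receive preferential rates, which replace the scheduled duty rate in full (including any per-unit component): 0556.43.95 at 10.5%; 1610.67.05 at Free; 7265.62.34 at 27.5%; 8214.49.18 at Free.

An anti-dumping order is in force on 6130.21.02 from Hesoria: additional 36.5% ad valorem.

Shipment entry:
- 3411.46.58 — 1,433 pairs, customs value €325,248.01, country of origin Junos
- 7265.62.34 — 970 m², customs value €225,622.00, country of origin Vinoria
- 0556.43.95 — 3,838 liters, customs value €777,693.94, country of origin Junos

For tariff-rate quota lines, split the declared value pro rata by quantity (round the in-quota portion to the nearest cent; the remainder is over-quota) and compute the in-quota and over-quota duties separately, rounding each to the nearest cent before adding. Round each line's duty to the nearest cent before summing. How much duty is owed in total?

€188,402.52

Line 1 (3411.46.58, Junos, 1,433 pairs, €325,248.01):
Code 3411.46.58 is under a tariff-rate quota (threshold 587 pairs). In-quota: 587 pairs at 3.5%; over-quota: 846 pairs at 18.5%.
Pro-rata value split: in-quota = €325,248.01 × 587/1,433 = €133,231.39; over-quota = €325,248.01 − €133,231.39 = €192,016.62.
In-quota duty = €133,231.39 × 3.5% = €4,663.10. Over-quota duty = €192,016.62 × 18.5% = €35,523.07.
Line duty = €4,663.10 + €35,523.07 = €40,186.17.
Line 2 (7265.62.34, Vinoria, 970 m², €225,622.00):
Base rate for 7265.62.34 is 29.5%.
7265.62.34 has an FTA preferential rate, but origin Vinoria is not Junos; base rate stands.
Duty = €225,622.00 × 29.5% = €66,558.49.
Line 3 (0556.43.95, Junos, 3,838 liters, €777,693.94):
Base rate for 0556.43.95 is 19.5%.
Origin Junos qualifies under the Galoria–Junos agreement and 0556.43.95 is covered: preferential rate 10.5% applies instead.
Duty = €777,693.94 × 10.5% = €81,657.86.
Total = €40,186.17 + €66,558.49 + €81,657.86 = €188,402.52.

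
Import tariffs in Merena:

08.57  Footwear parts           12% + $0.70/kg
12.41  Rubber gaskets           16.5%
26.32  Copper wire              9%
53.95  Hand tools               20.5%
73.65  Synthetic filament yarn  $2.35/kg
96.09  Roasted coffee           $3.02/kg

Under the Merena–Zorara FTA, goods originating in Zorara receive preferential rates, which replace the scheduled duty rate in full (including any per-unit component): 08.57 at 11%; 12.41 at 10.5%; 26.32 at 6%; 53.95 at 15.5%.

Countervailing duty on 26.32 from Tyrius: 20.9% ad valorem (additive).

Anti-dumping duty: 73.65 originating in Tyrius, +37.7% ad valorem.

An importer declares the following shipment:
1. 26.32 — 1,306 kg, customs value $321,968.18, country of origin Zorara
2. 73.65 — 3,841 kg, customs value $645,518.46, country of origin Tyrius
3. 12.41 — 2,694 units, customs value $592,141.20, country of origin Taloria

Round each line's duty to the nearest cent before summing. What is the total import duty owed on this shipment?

$369,408.20

Line 1 (26.32, Zorara, 1,306 kg, $321,968.18):
Base rate for 26.32 is 9%.
Origin Zorara qualifies under the Merena–Zorara agreement and 26.32 is covered: preferential rate 6% applies instead.
The additional-duty order on 26.32 targets Tyrius, not Zorara; it does not apply.
Duty = $321,968.18 × 6% = $19,318.09.
Line 2 (73.65, Tyrius, 3,841 kg, $645,518.46):
Base rate for 73.65 is $2.35/kg.
Additional duty on 73.65 from Tyrius: +37.7% ad valorem. Applied ad valorem rate = 37.7%.
Duty = $645,518.46 × 37.7% + 3,841 × $2.35 = $252,386.81.
Line 3 (12.41, Taloria, 2,694 units, $592,141.20):
Base rate for 12.41 is 16.5%.
12.41 has an FTA preferential rate, but origin Taloria is not Zorara; base rate stands.
Duty = $592,141.20 × 16.5% = $97,703.30.
Total = $19,318.09 + $252,386.81 + $97,703.30 = $369,408.20.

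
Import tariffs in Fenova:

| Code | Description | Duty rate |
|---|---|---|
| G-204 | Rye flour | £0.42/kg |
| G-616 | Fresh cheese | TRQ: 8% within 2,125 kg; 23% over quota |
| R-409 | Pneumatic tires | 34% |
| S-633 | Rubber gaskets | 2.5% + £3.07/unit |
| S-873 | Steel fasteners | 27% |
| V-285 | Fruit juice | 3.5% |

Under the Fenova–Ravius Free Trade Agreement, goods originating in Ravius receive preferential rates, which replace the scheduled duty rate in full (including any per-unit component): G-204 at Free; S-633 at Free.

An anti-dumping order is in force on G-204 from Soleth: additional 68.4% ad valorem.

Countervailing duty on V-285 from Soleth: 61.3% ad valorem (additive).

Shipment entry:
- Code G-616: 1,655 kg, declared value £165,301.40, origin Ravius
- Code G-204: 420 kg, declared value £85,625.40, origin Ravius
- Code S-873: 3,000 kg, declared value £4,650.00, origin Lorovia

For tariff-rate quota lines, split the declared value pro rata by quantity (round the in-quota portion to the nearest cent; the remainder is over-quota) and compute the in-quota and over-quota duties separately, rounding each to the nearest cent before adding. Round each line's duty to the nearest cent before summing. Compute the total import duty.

£14,479.61

Line 1 (G-616, Ravius, 1,655 kg, £165,301.40):
Code G-616 is under a tariff-rate quota (threshold 2,125 kg). Quantity 1,655 kg is within the quota, so the in-quota rate 8% applies to the full value.
Duty = £165,301.40 × 8% = £13,224.11.
Line 2 (G-204, Ravius, 420 kg, £85,625.40):
Base rate for G-204 is £0.42/kg.
Origin Ravius qualifies under the Fenova–Ravius agreement and G-204 is covered: preferential rate Free applies instead.
The additional-duty order on G-204 targets Soleth, not Ravius; it does not apply.
Duty = £85,625.40 × 0% = £0.00.
Line 3 (S-873, Lorovia, 3,000 kg, £4,650.00):
Base rate for S-873 is 27%.
Duty = £4,650.00 × 27% = £1,255.50.
Total = £13,224.11 + £0.00 + £1,255.50 = £14,479.61.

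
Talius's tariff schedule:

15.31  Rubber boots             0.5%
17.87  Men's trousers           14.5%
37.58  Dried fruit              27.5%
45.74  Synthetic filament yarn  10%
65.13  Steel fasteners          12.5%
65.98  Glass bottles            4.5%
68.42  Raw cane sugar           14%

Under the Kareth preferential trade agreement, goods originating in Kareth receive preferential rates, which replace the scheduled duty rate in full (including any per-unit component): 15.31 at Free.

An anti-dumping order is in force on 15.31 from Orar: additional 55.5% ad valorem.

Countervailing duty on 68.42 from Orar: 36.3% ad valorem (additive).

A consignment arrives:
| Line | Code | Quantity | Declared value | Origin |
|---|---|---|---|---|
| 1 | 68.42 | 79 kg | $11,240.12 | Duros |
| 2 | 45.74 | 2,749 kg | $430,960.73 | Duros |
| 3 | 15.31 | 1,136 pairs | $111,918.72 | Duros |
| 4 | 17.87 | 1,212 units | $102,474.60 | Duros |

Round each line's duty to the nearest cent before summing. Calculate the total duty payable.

$60,088.10

Line 1 (68.42, Duros, 79 kg, $11,240.12):
Base rate for 68.42 is 14%.
The additional-duty order on 68.42 targets Orar, not Duros; it does not apply.
Duty = $11,240.12 × 14% = $1,573.62.
Line 2 (45.74, Duros, 2,749 kg, $430,960.73):
Base rate for 45.74 is 10%.
Duty = $430,960.73 × 10% = $43,096.07.
Line 3 (15.31, Duros, 1,136 pairs, $111,918.72):
Base rate for 15.31 is 0.5%.
15.31 has an FTA preferential rate, but origin Duros is not Kareth; base rate stands.
The additional-duty order on 15.31 targets Orar, not Duros; it does not apply.
Duty = $111,918.72 × 0.5% = $559.59.
Line 4 (17.87, Duros, 1,212 units, $102,474.60):
Base rate for 17.87 is 14.5%.
Duty = $102,474.60 × 14.5% = $14,858.82.
Total = $1,573.62 + $43,096.07 + $559.59 + $14,858.82 = $60,088.10.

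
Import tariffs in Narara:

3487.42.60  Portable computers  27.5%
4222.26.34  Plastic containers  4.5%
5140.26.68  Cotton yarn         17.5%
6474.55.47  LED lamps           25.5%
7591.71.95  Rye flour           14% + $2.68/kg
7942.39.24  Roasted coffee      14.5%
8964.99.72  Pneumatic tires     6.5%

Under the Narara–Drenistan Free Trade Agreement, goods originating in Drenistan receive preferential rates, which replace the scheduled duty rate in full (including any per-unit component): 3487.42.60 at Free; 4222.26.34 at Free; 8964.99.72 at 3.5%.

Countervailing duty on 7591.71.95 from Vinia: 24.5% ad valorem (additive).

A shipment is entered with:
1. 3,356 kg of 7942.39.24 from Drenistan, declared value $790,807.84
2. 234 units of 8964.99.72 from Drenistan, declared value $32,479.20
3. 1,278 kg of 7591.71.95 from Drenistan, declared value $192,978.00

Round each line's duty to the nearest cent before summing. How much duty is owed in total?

$146,245.87

Line 1 (7942.39.24, Drenistan, 3,356 kg, $790,807.84):
Base rate for 7942.39.24 is 14.5%.
Origin Drenistan is the FTA partner but 7942.39.24 is not on the preference list; base rate stands.
Duty = $790,807.84 × 14.5% = $114,667.14.
Line 2 (8964.99.72, Drenistan, 234 units, $32,479.20):
Base rate for 8964.99.72 is 6.5%.
Origin Drenistan qualifies under the Narara–Drenistan agreement and 8964.99.72 is covered: preferential rate 3.5% applies instead.
Duty = $32,479.20 × 3.5% = $1,136.77.
Line 3 (7591.71.95, Drenistan, 1,278 kg, $192,978.00):
Base rate for 7591.71.95 is 14% + $2.68/kg.
Origin Drenistan is the FTA partner but 7591.71.95 is not on the preference list; base rate stands.
The additional-duty order on 7591.71.95 targets Vinia, not Drenistan; it does not apply.
Duty = $192,978.00 × 14% + 1,278 × $2.68 = $30,441.96.
Total = $114,667.14 + $1,136.77 + $30,441.96 = $146,245.87.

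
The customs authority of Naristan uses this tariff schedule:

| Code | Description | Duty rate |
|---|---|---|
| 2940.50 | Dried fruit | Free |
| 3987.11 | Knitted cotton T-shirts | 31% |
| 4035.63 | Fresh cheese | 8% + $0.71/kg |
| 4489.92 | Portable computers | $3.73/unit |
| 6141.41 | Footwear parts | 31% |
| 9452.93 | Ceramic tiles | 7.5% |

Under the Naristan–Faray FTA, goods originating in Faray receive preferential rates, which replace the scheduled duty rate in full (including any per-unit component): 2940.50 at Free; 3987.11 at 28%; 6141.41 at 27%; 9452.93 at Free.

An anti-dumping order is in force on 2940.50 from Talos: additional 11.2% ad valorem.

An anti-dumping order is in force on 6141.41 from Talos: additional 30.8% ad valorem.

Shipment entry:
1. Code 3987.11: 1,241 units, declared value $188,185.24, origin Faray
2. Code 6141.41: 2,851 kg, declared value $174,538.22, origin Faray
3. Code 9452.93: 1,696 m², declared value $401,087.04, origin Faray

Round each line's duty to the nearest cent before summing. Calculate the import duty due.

Line 1 (3987.11, Faray, 1,241 units, $188,185.24):
Base rate for 3987.11 is 31%.
Origin Faray qualifies under the Naristan–Faray agreement and 3987.11 is covered: preferential rate 28% applies instead.
Duty = $188,185.24 × 28% = $52,691.87.
Line 2 (6141.41, Faray, 2,851 kg, $174,538.22):
Base rate for 6141.41 is 31%.
Origin Faray qualifies under the Naristan–Faray agreement and 6141.41 is covered: preferential rate 27% applies instead.
The additional-duty order on 6141.41 targets Talos, not Faray; it does not apply.
Duty = $174,538.22 × 27% = $47,125.32.
Line 3 (9452.93, Faray, 1,696 m², $401,087.04):
Base rate for 9452.93 is 7.5%.
Origin Faray qualifies under the Naristan–Faray agreement and 9452.93 is covered: preferential rate Free applies instead.
Duty = $401,087.04 × 0% = $0.00.
Total = $52,691.87 + $47,125.32 + $0.00 = $99,817.19.

$99,817.19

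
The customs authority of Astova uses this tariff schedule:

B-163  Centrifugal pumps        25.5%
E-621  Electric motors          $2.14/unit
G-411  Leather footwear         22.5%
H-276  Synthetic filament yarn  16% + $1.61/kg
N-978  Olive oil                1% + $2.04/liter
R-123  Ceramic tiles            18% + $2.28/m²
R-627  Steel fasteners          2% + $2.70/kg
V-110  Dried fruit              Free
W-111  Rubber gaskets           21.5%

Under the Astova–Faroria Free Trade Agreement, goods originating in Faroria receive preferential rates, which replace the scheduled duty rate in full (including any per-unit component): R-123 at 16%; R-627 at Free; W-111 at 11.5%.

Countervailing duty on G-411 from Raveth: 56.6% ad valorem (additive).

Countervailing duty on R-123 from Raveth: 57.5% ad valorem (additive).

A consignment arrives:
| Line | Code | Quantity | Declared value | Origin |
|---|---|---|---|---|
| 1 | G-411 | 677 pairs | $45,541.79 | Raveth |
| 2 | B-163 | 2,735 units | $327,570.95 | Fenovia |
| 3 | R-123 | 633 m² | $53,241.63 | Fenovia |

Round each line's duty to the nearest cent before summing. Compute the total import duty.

Line 1 (G-411, Raveth, 677 pairs, $45,541.79):
Base rate for G-411 is 22.5%.
Additional duty on G-411 from Raveth: +56.6%. Applied ad valorem rate: 22.5% + 56.6% = 79.1%.
Duty = $45,541.79 × 79.1% = $36,023.56.
Line 2 (B-163, Fenovia, 2,735 units, $327,570.95):
Base rate for B-163 is 25.5%.
Duty = $327,570.95 × 25.5% = $83,530.59.
Line 3 (R-123, Fenovia, 633 m², $53,241.63):
Base rate for R-123 is 18% + $2.28/m².
R-123 has an FTA preferential rate, but origin Fenovia is not Faroria; base rate stands.
The additional-duty order on R-123 targets Raveth, not Fenovia; it does not apply.
Duty = $53,241.63 × 18% + 633 × $2.28 = $11,026.73.
Total = $36,023.56 + $83,530.59 + $11,026.73 = $130,580.88.

$130,580.88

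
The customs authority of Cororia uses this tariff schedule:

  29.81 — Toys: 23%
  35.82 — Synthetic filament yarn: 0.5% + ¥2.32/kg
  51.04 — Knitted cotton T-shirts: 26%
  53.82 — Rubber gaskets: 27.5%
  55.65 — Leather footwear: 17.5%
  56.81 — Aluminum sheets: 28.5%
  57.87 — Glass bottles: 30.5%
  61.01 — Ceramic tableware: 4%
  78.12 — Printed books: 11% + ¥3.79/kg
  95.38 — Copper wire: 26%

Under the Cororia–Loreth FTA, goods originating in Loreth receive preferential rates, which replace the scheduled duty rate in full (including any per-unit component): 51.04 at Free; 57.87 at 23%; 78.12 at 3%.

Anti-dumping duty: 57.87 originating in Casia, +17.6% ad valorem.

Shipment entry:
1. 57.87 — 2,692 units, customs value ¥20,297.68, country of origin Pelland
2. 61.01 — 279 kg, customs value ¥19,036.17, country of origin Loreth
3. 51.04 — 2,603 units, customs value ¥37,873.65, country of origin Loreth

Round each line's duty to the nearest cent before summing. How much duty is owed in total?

¥6,952.24

Line 1 (57.87, Pelland, 2,692 units, ¥20,297.68):
Base rate for 57.87 is 30.5%.
57.87 has an FTA preferential rate, but origin Pelland is not Loreth; base rate stands.
The additional-duty order on 57.87 targets Casia, not Pelland; it does not apply.
Duty = ¥20,297.68 × 30.5% = ¥6,190.79.
Line 2 (61.01, Loreth, 279 kg, ¥19,036.17):
Base rate for 61.01 is 4%.
Origin Loreth is the FTA partner but 61.01 is not on the preference list; base rate stands.
Duty = ¥19,036.17 × 4% = ¥761.45.
Line 3 (51.04, Loreth, 2,603 units, ¥37,873.65):
Base rate for 51.04 is 26%.
Origin Loreth qualifies under the Cororia–Loreth agreement and 51.04 is covered: preferential rate Free applies instead.
Duty = ¥37,873.65 × 0% = ¥0.00.
Total = ¥6,190.79 + ¥761.45 + ¥0.00 = ¥6,952.24.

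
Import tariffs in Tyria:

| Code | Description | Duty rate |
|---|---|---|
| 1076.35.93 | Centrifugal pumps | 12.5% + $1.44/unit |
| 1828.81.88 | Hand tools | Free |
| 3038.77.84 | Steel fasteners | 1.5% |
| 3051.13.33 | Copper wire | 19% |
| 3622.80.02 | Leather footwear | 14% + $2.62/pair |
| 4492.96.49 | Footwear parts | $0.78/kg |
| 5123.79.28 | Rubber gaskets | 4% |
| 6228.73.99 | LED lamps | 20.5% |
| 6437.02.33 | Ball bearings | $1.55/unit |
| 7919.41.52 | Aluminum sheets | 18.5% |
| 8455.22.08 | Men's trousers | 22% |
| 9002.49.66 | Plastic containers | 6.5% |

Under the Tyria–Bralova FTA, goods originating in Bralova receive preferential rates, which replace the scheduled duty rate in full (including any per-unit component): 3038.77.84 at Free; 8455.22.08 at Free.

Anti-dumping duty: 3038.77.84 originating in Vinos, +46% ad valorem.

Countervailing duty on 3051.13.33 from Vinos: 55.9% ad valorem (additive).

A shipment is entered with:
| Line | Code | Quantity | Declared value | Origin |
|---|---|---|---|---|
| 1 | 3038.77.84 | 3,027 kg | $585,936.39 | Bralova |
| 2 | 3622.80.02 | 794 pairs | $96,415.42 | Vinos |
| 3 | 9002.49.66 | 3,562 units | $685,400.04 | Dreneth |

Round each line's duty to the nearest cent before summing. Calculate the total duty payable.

Line 1 (3038.77.84, Bralova, 3,027 kg, $585,936.39):
Base rate for 3038.77.84 is 1.5%.
Origin Bralova qualifies under the Tyria–Bralova agreement and 3038.77.84 is covered: preferential rate Free applies instead.
The additional-duty order on 3038.77.84 targets Vinos, not Bralova; it does not apply.
Duty = $585,936.39 × 0% = $0.00.
Line 2 (3622.80.02, Vinos, 794 pairs, $96,415.42):
Base rate for 3622.80.02 is 14% + $2.62/pair.
Duty = $96,415.42 × 14% + 794 × $2.62 = $15,578.44.
Line 3 (9002.49.66, Dreneth, 3,562 units, $685,400.04):
Base rate for 9002.49.66 is 6.5%.
Duty = $685,400.04 × 6.5% = $44,551.00.
Total = $0.00 + $15,578.44 + $44,551.00 = $60,129.44.

$60,129.44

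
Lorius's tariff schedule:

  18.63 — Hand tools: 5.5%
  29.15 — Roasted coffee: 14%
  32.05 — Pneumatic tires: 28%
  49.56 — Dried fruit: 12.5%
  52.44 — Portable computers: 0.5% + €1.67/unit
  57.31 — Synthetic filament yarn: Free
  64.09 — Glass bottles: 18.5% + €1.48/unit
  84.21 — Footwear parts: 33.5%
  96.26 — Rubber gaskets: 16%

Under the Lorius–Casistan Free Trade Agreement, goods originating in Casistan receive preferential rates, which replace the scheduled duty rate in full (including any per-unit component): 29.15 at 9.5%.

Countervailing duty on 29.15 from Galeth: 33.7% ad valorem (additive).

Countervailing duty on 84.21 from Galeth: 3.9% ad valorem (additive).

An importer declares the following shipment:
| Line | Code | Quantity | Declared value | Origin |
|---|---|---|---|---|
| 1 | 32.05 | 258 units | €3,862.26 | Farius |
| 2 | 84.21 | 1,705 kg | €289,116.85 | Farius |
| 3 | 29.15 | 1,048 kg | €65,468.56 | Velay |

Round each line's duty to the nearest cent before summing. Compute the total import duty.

€107,101.17

Line 1 (32.05, Farius, 258 units, €3,862.26):
Base rate for 32.05 is 28%.
Duty = €3,862.26 × 28% = €1,081.43.
Line 2 (84.21, Farius, 1,705 kg, €289,116.85):
Base rate for 84.21 is 33.5%.
The additional-duty order on 84.21 targets Galeth, not Farius; it does not apply.
Duty = €289,116.85 × 33.5% = €96,854.14.
Line 3 (29.15, Velay, 1,048 kg, €65,468.56):
Base rate for 29.15 is 14%.
29.15 has an FTA preferential rate, but origin Velay is not Casistan; base rate stands.
The additional-duty order on 29.15 targets Galeth, not Velay; it does not apply.
Duty = €65,468.56 × 14% = €9,165.60.
Total = €1,081.43 + €96,854.14 + €9,165.60 = €107,101.17.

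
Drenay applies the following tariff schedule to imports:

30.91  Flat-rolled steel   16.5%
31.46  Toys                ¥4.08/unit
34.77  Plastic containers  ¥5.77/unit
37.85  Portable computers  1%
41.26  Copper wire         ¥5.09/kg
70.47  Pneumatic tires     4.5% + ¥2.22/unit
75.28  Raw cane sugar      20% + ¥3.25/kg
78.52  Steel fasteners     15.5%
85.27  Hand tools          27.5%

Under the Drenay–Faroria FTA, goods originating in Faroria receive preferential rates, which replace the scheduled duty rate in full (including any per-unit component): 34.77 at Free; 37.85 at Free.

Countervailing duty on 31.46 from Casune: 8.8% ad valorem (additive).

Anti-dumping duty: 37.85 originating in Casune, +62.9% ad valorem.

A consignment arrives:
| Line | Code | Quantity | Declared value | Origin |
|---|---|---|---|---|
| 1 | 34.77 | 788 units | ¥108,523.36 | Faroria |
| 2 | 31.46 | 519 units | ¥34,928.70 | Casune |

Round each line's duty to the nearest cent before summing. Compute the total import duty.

Line 1 (34.77, Faroria, 788 units, ¥108,523.36):
Base rate for 34.77 is ¥5.77/unit.
Origin Faroria qualifies under the Drenay–Faroria agreement and 34.77 is covered: preferential rate Free applies instead.
Duty = ¥108,523.36 × 0% = ¥0.00.
Line 2 (31.46, Casune, 519 units, ¥34,928.70):
Base rate for 31.46 is ¥4.08/unit.
Additional duty on 31.46 from Casune: +8.8% ad valorem. Applied ad valorem rate = 8.8%.
Duty = ¥34,928.70 × 8.8% + 519 × ¥4.08 = ¥5,191.25.
Total = ¥0.00 + ¥5,191.25 = ¥5,191.25.

¥5,191.25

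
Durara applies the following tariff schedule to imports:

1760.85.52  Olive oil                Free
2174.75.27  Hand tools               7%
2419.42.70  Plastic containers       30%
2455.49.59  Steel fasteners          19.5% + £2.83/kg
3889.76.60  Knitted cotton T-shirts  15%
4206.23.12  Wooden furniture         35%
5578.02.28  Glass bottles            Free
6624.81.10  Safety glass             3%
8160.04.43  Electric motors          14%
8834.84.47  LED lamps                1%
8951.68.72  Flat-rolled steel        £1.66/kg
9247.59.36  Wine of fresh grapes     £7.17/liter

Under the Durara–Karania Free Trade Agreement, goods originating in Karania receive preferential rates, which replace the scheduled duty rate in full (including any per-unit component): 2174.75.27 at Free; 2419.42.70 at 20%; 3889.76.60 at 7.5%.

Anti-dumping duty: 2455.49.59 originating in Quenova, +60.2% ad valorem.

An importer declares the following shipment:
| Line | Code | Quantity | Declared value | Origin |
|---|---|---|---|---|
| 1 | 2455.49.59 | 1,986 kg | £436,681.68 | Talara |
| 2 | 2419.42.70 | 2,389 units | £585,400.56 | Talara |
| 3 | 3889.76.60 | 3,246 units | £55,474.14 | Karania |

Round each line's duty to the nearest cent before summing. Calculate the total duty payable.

Line 1 (2455.49.59, Talara, 1,986 kg, £436,681.68):
Base rate for 2455.49.59 is 19.5% + £2.83/kg.
The additional-duty order on 2455.49.59 targets Quenova, not Talara; it does not apply.
Duty = £436,681.68 × 19.5% + 1,986 × £2.83 = £90,773.31.
Line 2 (2419.42.70, Talara, 2,389 units, £585,400.56):
Base rate for 2419.42.70 is 30%.
2419.42.70 has an FTA preferential rate, but origin Talara is not Karania; base rate stands.
Duty = £585,400.56 × 30% = £175,620.17.
Line 3 (3889.76.60, Karania, 3,246 units, £55,474.14):
Base rate for 3889.76.60 is 15%.
Origin Karania qualifies under the Durara–Karania agreement and 3889.76.60 is covered: preferential rate 7.5% applies instead.
Duty = £55,474.14 × 7.5% = £4,160.56.
Total = £90,773.31 + £175,620.17 + £4,160.56 = £270,554.04.

£270,554.04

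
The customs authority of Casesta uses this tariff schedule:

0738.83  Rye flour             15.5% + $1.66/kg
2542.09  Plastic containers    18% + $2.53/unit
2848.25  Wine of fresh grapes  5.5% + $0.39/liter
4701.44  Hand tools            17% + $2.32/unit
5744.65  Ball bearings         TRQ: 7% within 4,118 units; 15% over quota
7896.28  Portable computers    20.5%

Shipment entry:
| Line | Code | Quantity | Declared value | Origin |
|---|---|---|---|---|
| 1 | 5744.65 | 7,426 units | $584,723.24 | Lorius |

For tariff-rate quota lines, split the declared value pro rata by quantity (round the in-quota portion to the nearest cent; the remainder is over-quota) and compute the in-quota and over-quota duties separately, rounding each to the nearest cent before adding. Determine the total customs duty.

$61,768.38

Line 1 (5744.65, Lorius, 7,426 units, $584,723.24):
Code 5744.65 is under a tariff-rate quota (threshold 4,118 units). In-quota: 4,118 units at 7%; over-quota: 3,308 units at 15%.
Pro-rata value split: in-quota = $584,723.24 × 4,118/7,426 = $324,251.32; over-quota = $584,723.24 − $324,251.32 = $260,471.92.
In-quota duty = $324,251.32 × 7% = $22,697.59. Over-quota duty = $260,471.92 × 15% = $39,070.79.
Line duty = $22,697.59 + $39,070.79 = $61,768.38.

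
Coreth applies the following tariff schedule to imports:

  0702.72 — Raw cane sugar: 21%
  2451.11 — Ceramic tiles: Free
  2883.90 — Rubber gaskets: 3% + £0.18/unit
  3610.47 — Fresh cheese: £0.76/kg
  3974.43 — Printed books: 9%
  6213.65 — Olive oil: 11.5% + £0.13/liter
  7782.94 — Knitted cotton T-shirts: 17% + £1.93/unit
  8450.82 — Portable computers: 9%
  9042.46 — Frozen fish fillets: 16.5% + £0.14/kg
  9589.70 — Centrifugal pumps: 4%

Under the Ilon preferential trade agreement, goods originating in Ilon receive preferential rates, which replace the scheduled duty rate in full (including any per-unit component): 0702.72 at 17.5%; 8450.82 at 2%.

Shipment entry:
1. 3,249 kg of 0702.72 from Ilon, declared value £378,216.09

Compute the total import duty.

Line 1 (0702.72, Ilon, 3,249 kg, £378,216.09):
Base rate for 0702.72 is 21%.
Origin Ilon qualifies under the Coreth–Ilon agreement and 0702.72 is covered: preferential rate 17.5% applies instead.
Duty = £378,216.09 × 17.5% = £66,187.82.

£66,187.82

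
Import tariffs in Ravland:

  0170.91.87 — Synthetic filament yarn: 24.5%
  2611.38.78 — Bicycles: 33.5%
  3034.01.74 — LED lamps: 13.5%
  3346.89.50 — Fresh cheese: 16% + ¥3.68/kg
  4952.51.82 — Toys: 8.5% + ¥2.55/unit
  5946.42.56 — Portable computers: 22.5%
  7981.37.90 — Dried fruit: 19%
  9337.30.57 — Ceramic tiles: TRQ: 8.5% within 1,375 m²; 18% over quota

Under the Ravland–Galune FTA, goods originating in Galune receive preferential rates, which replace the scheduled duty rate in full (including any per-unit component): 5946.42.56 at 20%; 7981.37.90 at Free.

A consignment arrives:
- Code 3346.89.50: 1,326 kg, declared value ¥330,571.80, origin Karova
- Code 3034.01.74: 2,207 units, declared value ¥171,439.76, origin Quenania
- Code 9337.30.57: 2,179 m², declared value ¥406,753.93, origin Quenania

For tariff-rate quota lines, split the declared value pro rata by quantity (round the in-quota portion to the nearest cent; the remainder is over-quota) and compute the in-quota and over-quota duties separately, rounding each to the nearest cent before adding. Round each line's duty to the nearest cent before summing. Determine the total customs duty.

¥129,747.48

Line 1 (3346.89.50, Karova, 1,326 kg, ¥330,571.80):
Base rate for 3346.89.50 is 16% + ¥3.68/kg.
Duty = ¥330,571.80 × 16% + 1,326 × ¥3.68 = ¥57,771.17.
Line 2 (3034.01.74, Quenania, 2,207 units, ¥171,439.76):
Base rate for 3034.01.74 is 13.5%.
Duty = ¥171,439.76 × 13.5% = ¥23,144.37.
Line 3 (9337.30.57, Quenania, 2,179 m², ¥406,753.93):
Code 9337.30.57 is under a tariff-rate quota (threshold 1,375 m²). In-quota: 1,375 m² at 8.5%; over-quota: 804 m² at 18%.
Pro-rata value split: in-quota = ¥406,753.93 × 1,375/2,179 = ¥256,671.25; over-quota = ¥406,753.93 − ¥256,671.25 = ¥150,082.68.
In-quota duty = ¥256,671.25 × 8.5% = ¥21,817.06. Over-quota duty = ¥150,082.68 × 18% = ¥27,014.88.
Line duty = ¥21,817.06 + ¥27,014.88 = ¥48,831.94.
Total = ¥57,771.17 + ¥23,144.37 + ¥48,831.94 = ¥129,747.48.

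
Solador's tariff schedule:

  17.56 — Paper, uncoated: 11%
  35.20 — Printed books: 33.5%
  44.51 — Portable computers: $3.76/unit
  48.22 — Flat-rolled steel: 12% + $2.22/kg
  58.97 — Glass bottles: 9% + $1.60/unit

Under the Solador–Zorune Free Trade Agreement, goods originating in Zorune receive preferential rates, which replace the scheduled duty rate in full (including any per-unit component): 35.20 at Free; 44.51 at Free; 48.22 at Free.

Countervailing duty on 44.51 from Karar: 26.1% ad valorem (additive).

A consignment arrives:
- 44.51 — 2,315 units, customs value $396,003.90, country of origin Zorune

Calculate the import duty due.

Line 1 (44.51, Zorune, 2,315 units, $396,003.90):
Base rate for 44.51 is $3.76/unit.
Origin Zorune qualifies under the Solador–Zorune agreement and 44.51 is covered: preferential rate Free applies instead.
The additional-duty order on 44.51 targets Karar, not Zorune; it does not apply.
Duty = $396,003.90 × 0% = $0.00.

$0.00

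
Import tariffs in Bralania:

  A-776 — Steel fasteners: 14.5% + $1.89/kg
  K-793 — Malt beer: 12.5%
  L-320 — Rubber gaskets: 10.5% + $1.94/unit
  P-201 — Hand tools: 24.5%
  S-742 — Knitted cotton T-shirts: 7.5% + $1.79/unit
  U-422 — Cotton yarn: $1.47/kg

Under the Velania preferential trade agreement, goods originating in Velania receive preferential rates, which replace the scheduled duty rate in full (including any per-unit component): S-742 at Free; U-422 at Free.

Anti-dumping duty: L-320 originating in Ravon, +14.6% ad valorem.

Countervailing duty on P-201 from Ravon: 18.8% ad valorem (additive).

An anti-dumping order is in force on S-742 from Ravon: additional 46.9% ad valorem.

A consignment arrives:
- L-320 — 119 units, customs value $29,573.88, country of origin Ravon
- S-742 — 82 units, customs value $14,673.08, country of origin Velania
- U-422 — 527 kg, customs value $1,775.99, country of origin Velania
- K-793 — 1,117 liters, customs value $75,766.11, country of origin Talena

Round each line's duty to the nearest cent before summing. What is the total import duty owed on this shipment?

Line 1 (L-320, Ravon, 119 units, $29,573.88):
Base rate for L-320 is 10.5% + $1.94/unit.
Additional duty on L-320 from Ravon: +14.6%. Applied ad valorem rate: 10.5% + 14.6% = 25.1%.
Duty = $29,573.88 × 25.1% + 119 × $1.94 = $7,653.90.
Line 2 (S-742, Velania, 82 units, $14,673.08):
Base rate for S-742 is 7.5% + $1.79/unit.
Origin Velania qualifies under the Bralania–Velania agreement and S-742 is covered: preferential rate Free applies instead.
The additional-duty order on S-742 targets Ravon, not Velania; it does not apply.
Duty = $14,673.08 × 0% = $0.00.
Line 3 (U-422, Velania, 527 kg, $1,775.99):
Base rate for U-422 is $1.47/kg.
Origin Velania qualifies under the Bralania–Velania agreement and U-422 is covered: preferential rate Free applies instead.
Duty = $1,775.99 × 0% = $0.00.
Line 4 (K-793, Talena, 1,117 liters, $75,766.11):
Base rate for K-793 is 12.5%.
Duty = $75,766.11 × 12.5% = $9,470.76.
Total = $7,653.90 + $0.00 + $0.00 + $9,470.76 = $17,124.66.

$17,124.66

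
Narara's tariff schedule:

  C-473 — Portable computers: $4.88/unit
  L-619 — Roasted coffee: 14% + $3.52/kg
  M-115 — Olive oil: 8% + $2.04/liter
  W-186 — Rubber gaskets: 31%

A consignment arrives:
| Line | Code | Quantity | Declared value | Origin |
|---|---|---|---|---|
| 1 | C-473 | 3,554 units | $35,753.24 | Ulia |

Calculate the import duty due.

Line 1 (C-473, Ulia, 3,554 units, $35,753.24):
Base rate for C-473 is $4.88/unit.
Duty = 3,554 × $4.88 = $17,343.52.

$17,343.52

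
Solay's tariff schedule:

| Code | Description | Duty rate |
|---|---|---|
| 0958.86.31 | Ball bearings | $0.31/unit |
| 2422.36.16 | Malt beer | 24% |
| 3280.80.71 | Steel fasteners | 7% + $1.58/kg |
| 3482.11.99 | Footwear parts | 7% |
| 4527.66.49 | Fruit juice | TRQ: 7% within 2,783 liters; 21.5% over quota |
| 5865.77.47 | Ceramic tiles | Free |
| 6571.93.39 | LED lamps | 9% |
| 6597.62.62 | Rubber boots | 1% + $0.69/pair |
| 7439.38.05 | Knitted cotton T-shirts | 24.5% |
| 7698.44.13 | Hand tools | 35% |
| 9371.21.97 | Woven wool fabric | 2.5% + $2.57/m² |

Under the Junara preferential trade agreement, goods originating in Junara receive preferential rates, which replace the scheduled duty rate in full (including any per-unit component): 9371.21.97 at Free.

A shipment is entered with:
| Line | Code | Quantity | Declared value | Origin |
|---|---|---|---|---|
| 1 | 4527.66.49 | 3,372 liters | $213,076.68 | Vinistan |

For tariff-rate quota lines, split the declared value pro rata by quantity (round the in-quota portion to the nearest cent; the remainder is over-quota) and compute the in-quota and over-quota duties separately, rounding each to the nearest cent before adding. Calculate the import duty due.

$20,312.11

Line 1 (4527.66.49, Vinistan, 3,372 liters, $213,076.68):
Code 4527.66.49 is under a tariff-rate quota (threshold 2,783 liters). In-quota: 2,783 liters at 7%; over-quota: 589 liters at 21.5%.
Pro-rata value split: in-quota = $213,076.68 × 2,783/3,372 = $175,857.77; over-quota = $213,076.68 − $175,857.77 = $37,218.91.
In-quota duty = $175,857.77 × 7% = $12,310.04. Over-quota duty = $37,218.91 × 21.5% = $8,002.07.
Line duty = $12,310.04 + $8,002.07 = $20,312.11.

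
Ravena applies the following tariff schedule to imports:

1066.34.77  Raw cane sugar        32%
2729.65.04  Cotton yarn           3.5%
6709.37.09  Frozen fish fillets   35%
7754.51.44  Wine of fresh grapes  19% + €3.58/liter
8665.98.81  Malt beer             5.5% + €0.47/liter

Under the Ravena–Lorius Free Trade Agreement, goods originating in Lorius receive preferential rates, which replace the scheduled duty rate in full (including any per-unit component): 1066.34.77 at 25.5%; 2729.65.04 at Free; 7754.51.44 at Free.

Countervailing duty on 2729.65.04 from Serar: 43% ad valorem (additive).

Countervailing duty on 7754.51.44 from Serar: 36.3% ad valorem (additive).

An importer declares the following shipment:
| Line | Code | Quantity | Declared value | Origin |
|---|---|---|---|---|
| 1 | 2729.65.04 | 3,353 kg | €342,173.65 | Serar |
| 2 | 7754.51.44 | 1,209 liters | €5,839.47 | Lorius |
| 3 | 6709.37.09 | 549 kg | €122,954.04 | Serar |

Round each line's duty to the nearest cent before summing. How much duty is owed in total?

€202,144.66

Line 1 (2729.65.04, Serar, 3,353 kg, €342,173.65):
Base rate for 2729.65.04 is 3.5%.
2729.65.04 has an FTA preferential rate, but origin Serar is not Lorius; base rate stands.
Additional duty on 2729.65.04 from Serar: +43%. Applied ad valorem rate: 3.5% + 43% = 46.5%.
Duty = €342,173.65 × 46.5% = €159,110.75.
Line 2 (7754.51.44, Lorius, 1,209 liters, €5,839.47):
Base rate for 7754.51.44 is 19% + €3.58/liter.
Origin Lorius qualifies under the Ravena–Lorius agreement and 7754.51.44 is covered: preferential rate Free applies instead.
The additional-duty order on 7754.51.44 targets Serar, not Lorius; it does not apply.
Duty = €5,839.47 × 0% = €0.00.
Line 3 (6709.37.09, Serar, 549 kg, €122,954.04):
Base rate for 6709.37.09 is 35%.
Duty = €122,954.04 × 35% = €43,033.91.
Total = €159,110.75 + €0.00 + €43,033.91 = €202,144.66.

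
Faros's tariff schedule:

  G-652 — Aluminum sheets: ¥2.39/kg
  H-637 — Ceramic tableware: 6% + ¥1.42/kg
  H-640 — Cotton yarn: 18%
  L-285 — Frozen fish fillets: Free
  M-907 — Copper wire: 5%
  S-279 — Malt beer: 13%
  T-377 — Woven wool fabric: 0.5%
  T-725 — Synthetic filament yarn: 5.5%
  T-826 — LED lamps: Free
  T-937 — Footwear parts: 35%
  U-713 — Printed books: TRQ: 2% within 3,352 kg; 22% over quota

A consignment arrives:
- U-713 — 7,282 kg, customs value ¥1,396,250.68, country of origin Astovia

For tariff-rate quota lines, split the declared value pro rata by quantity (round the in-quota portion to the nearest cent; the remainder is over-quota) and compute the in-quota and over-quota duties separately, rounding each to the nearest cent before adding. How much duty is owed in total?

¥178,632.65

Line 1 (U-713, Astovia, 7,282 kg, ¥1,396,250.68):
Code U-713 is under a tariff-rate quota (threshold 3,352 kg). In-quota: 3,352 kg at 2%; over-quota: 3,930 kg at 22%.
Pro-rata value split: in-quota = ¥1,396,250.68 × 3,352/7,282 = ¥642,712.48; over-quota = ¥1,396,250.68 − ¥642,712.48 = ¥753,538.20.
In-quota duty = ¥642,712.48 × 2% = ¥12,854.25. Over-quota duty = ¥753,538.20 × 22% = ¥165,778.40.
Line duty = ¥12,854.25 + ¥165,778.40 = ¥178,632.65.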